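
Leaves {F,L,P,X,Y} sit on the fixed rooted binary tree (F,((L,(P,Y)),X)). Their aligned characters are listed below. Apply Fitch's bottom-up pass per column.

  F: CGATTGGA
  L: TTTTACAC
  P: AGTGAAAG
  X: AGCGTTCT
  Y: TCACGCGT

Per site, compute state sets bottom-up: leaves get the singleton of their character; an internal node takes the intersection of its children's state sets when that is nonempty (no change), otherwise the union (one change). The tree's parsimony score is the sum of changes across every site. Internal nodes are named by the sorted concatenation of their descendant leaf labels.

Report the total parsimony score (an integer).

22

[col 0] PY: children P:{A}, Y:{T} ∪→ {A,T}; cost 1
[col 0] LPY: children L:{T}, PY:{A,T} ∩→ {T}; cost 0
[col 0] LPXY: children LPY:{T}, X:{A} ∪→ {A,T}; cost 1
[col 0] FLPXY: children F:{C}, LPXY:{A,T} ∪→ {A,C,T}; cost 1
[col 1] PY: children P:{G}, Y:{C} ∪→ {C,G}; cost 1
[col 1] LPY: children L:{T}, PY:{C,G} ∪→ {C,G,T}; cost 1
[col 1] LPXY: children LPY:{C,G,T}, X:{G} ∩→ {G}; cost 0
[col 1] FLPXY: children F:{G}, LPXY:{G} ∩→ {G}; cost 0
[col 2] PY: children P:{T}, Y:{A} ∪→ {A,T}; cost 1
[col 2] LPY: children L:{T}, PY:{A,T} ∩→ {T}; cost 0
[col 2] LPXY: children LPY:{T}, X:{C} ∪→ {C,T}; cost 1
[col 2] FLPXY: children F:{A}, LPXY:{C,T} ∪→ {A,C,T}; cost 1
[col 3] PY: children P:{G}, Y:{C} ∪→ {C,G}; cost 1
[col 3] LPY: children L:{T}, PY:{C,G} ∪→ {C,G,T}; cost 1
[col 3] LPXY: children LPY:{C,G,T}, X:{G} ∩→ {G}; cost 0
[col 3] FLPXY: children F:{T}, LPXY:{G} ∪→ {G,T}; cost 1
[col 4] PY: children P:{A}, Y:{G} ∪→ {A,G}; cost 1
[col 4] LPY: children L:{A}, PY:{A,G} ∩→ {A}; cost 0
[col 4] LPXY: children LPY:{A}, X:{T} ∪→ {A,T}; cost 1
[col 4] FLPXY: children F:{T}, LPXY:{A,T} ∩→ {T}; cost 0
[col 5] PY: children P:{A}, Y:{C} ∪→ {A,C}; cost 1
[col 5] LPY: children L:{C}, PY:{A,C} ∩→ {C}; cost 0
[col 5] LPXY: children LPY:{C}, X:{T} ∪→ {C,T}; cost 1
[col 5] FLPXY: children F:{G}, LPXY:{C,T} ∪→ {C,G,T}; cost 1
[col 6] PY: children P:{A}, Y:{G} ∪→ {A,G}; cost 1
[col 6] LPY: children L:{A}, PY:{A,G} ∩→ {A}; cost 0
[col 6] LPXY: children LPY:{A}, X:{C} ∪→ {A,C}; cost 1
[col 6] FLPXY: children F:{G}, LPXY:{A,C} ∪→ {A,C,G}; cost 1
[col 7] PY: children P:{G}, Y:{T} ∪→ {G,T}; cost 1
[col 7] LPY: children L:{C}, PY:{G,T} ∪→ {C,G,T}; cost 1
[col 7] LPXY: children LPY:{C,G,T}, X:{T} ∩→ {T}; cost 0
[col 7] FLPXY: children F:{A}, LPXY:{T} ∪→ {A,T}; cost 1
per-site changes: [3, 2, 3, 3, 2, 3, 3, 3]; total = 22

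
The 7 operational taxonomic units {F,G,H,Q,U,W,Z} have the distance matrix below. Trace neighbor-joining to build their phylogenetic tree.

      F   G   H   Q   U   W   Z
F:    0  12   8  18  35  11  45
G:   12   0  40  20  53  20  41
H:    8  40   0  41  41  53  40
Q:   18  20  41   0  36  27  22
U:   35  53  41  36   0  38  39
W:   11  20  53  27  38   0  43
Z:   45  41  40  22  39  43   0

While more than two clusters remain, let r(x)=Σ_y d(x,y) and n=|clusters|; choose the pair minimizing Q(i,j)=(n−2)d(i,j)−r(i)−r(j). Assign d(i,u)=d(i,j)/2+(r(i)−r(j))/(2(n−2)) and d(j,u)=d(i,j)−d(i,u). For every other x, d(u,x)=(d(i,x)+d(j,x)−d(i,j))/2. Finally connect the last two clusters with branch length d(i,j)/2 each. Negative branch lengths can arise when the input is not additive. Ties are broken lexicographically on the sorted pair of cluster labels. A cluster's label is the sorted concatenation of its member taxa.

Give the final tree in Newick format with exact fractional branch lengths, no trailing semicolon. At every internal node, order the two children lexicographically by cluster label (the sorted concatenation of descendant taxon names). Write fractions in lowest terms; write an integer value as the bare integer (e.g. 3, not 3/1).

step 1: merge (F,H) at d=8, Q=-312; branch lengths F→-27/5, H→67/5; new cluster FH
  updated: d(FH,G)=22, d(FH,Q)=51/2, d(FH,U)=34, d(FH,W)=28, d(FH,Z)=77/2
step 2: merge (G,W) at d=20, Q=-232; branch lengths G→10, W→10; new cluster GW
  updated: d(FH,GW)=15, d(GW,Q)=27/2, d(GW,U)=71/2, d(GW,Z)=32
step 3: merge (FH,GW) at d=15, Q=-164; branch lengths FH→31/3, GW→14/3; new cluster FGHW
  updated: d(FGHW,Q)=12, d(FGHW,U)=109/4, d(FGHW,Z)=111/4
step 4: merge (FGHW,U) at d=109/4, Q=-459/4; branch lengths FGHW→77/16, U→359/16; new cluster FGHUW
  updated: d(FGHUW,Q)=83/8, d(FGHUW,Z)=79/4
step 5: merge (FGHUW,Q) at d=83/8, Q=-417/8; branch lengths FGHUW→65/16, Q→101/16; new cluster FGHQUW
  updated: d(FGHQUW,Z)=251/16
step 6: merge (FGHQUW,Z) at d=251/16; branch lengths FGHQUW→251/32, Z→251/32; new cluster FGHQUWZ
final tree: (((((F:-27/5,H:67/5):31/3,(G:10,W:10):14/3):77/16,U:359/16):65/16,Q:101/16):251/32,Z:251/32)
total length: 1541/16

(((((F:-27/5,H:67/5):31/3,(G:10,W:10):14/3):77/16,U:359/16):65/16,Q:101/16):251/32,Z:251/32)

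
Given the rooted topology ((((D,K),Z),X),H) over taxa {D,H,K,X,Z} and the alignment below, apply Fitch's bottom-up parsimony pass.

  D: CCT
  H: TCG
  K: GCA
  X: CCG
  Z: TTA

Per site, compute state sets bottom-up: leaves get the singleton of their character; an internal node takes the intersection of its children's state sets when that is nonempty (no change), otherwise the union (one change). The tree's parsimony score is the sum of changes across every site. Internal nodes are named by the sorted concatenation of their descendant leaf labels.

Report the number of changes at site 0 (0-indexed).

[col 0] DK: children D:{C}, K:{G} ∪→ {C,G}; cost 1
[col 0] DKZ: children DK:{C,G}, Z:{T} ∪→ {C,G,T}; cost 1
[col 0] DKXZ: children DKZ:{C,G,T}, X:{C} ∩→ {C}; cost 0
[col 0] DHKXZ: children DKXZ:{C}, H:{T} ∪→ {C,T}; cost 1
[col 1] DK: children D:{C}, K:{C} ∩→ {C}; cost 0
[col 1] DKZ: children DK:{C}, Z:{T} ∪→ {C,T}; cost 1
[col 1] DKXZ: children DKZ:{C,T}, X:{C} ∩→ {C}; cost 0
[col 1] DHKXZ: children DKXZ:{C}, H:{C} ∩→ {C}; cost 0
[col 2] DK: children D:{T}, K:{A} ∪→ {A,T}; cost 1
[col 2] DKZ: children DK:{A,T}, Z:{A} ∩→ {A}; cost 0
[col 2] DKXZ: children DKZ:{A}, X:{G} ∪→ {A,G}; cost 1
[col 2] DHKXZ: children DKXZ:{A,G}, H:{G} ∩→ {G}; cost 0
per-site changes: [3, 1, 2]; total = 6

3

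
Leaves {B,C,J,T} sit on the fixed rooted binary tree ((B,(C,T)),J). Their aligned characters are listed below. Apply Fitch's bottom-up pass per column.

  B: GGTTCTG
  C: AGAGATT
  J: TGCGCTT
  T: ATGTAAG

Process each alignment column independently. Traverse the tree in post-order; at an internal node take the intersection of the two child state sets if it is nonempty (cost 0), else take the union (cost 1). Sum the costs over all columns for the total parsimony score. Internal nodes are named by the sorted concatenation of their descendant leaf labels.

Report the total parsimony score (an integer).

[col 0] CT: children C:{A}, T:{A} ∩→ {A}; cost 0
[col 0] BCT: children B:{G}, CT:{A} ∪→ {A,G}; cost 1
[col 0] BCJT: children BCT:{A,G}, J:{T} ∪→ {A,G,T}; cost 1
[col 1] CT: children C:{G}, T:{T} ∪→ {G,T}; cost 1
[col 1] BCT: children B:{G}, CT:{G,T} ∩→ {G}; cost 0
[col 1] BCJT: children BCT:{G}, J:{G} ∩→ {G}; cost 0
[col 2] CT: children C:{A}, T:{G} ∪→ {A,G}; cost 1
[col 2] BCT: children B:{T}, CT:{A,G} ∪→ {A,G,T}; cost 1
[col 2] BCJT: children BCT:{A,G,T}, J:{C} ∪→ {A,C,G,T}; cost 1
[col 3] CT: children C:{G}, T:{T} ∪→ {G,T}; cost 1
[col 3] BCT: children B:{T}, CT:{G,T} ∩→ {T}; cost 0
[col 3] BCJT: children BCT:{T}, J:{G} ∪→ {G,T}; cost 1
[col 4] CT: children C:{A}, T:{A} ∩→ {A}; cost 0
[col 4] BCT: children B:{C}, CT:{A} ∪→ {A,C}; cost 1
[col 4] BCJT: children BCT:{A,C}, J:{C} ∩→ {C}; cost 0
[col 5] CT: children C:{T}, T:{A} ∪→ {A,T}; cost 1
[col 5] BCT: children B:{T}, CT:{A,T} ∩→ {T}; cost 0
[col 5] BCJT: children BCT:{T}, J:{T} ∩→ {T}; cost 0
[col 6] CT: children C:{T}, T:{G} ∪→ {G,T}; cost 1
[col 6] BCT: children B:{G}, CT:{G,T} ∩→ {G}; cost 0
[col 6] BCJT: children BCT:{G}, J:{T} ∪→ {G,T}; cost 1
per-site changes: [2, 1, 3, 2, 1, 1, 2]; total = 12

12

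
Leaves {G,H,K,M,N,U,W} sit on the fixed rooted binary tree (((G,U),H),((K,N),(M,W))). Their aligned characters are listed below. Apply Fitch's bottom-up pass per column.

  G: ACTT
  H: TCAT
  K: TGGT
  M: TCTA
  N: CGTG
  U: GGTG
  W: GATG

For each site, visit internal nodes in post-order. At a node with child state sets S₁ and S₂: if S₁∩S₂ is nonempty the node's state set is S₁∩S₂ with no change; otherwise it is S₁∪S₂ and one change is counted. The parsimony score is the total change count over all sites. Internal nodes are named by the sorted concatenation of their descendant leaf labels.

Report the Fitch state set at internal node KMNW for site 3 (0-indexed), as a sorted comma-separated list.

G

[col 0] GU: children G:{A}, U:{G} ∪→ {A,G}; cost 1
[col 0] GHU: children GU:{A,G}, H:{T} ∪→ {A,G,T}; cost 1
[col 0] KN: children K:{T}, N:{C} ∪→ {C,T}; cost 1
[col 0] MW: children M:{T}, W:{G} ∪→ {G,T}; cost 1
[col 0] KMNW: children KN:{C,T}, MW:{G,T} ∩→ {T}; cost 0
[col 0] GHKMNUW: children GHU:{A,G,T}, KMNW:{T} ∩→ {T}; cost 0
[col 1] GU: children G:{C}, U:{G} ∪→ {C,G}; cost 1
[col 1] GHU: children GU:{C,G}, H:{C} ∩→ {C}; cost 0
[col 1] KN: children K:{G}, N:{G} ∩→ {G}; cost 0
[col 1] MW: children M:{C}, W:{A} ∪→ {A,C}; cost 1
[col 1] KMNW: children KN:{G}, MW:{A,C} ∪→ {A,C,G}; cost 1
[col 1] GHKMNUW: children GHU:{C}, KMNW:{A,C,G} ∩→ {C}; cost 0
[col 2] GU: children G:{T}, U:{T} ∩→ {T}; cost 0
[col 2] GHU: children GU:{T}, H:{A} ∪→ {A,T}; cost 1
[col 2] KN: children K:{G}, N:{T} ∪→ {G,T}; cost 1
[col 2] MW: children M:{T}, W:{T} ∩→ {T}; cost 0
[col 2] KMNW: children KN:{G,T}, MW:{T} ∩→ {T}; cost 0
[col 2] GHKMNUW: children GHU:{A,T}, KMNW:{T} ∩→ {T}; cost 0
[col 3] GU: children G:{T}, U:{G} ∪→ {G,T}; cost 1
[col 3] GHU: children GU:{G,T}, H:{T} ∩→ {T}; cost 0
[col 3] KN: children K:{T}, N:{G} ∪→ {G,T}; cost 1
[col 3] MW: children M:{A}, W:{G} ∪→ {A,G}; cost 1
[col 3] KMNW: children KN:{G,T}, MW:{A,G} ∩→ {G}; cost 0
[col 3] GHKMNUW: children GHU:{T}, KMNW:{G} ∪→ {G,T}; cost 1
per-site changes: [4, 3, 2, 4]; total = 13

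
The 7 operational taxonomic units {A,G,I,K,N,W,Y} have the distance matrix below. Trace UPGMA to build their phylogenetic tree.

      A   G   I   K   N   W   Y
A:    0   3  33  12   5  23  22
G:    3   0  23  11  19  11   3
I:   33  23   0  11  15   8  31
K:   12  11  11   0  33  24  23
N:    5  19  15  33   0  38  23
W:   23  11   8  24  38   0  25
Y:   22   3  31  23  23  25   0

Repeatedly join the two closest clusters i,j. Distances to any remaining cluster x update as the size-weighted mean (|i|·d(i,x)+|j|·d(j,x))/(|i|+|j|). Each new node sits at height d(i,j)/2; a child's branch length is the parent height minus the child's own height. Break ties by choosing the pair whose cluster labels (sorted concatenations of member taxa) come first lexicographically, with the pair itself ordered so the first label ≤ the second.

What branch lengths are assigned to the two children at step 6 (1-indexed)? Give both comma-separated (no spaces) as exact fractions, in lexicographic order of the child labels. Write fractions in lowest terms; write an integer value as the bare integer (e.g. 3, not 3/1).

17/10,77/10

step 1: merge (A,G) at d=3; branch lengths A→3/2, G→3/2; new cluster AG
  updated: d(AG,I)=28, d(AG,K)=23/2, d(AG,N)=12, d(AG,W)=17, d(AG,Y)=25/2
step 2: merge (I,W) at d=8; branch lengths I→4, W→4; new cluster IW
  updated: d(AG,IW)=45/2, d(IW,K)=35/2, d(IW,N)=53/2, d(IW,Y)=28
step 3: merge (AG,K) at d=23/2; branch lengths AG→17/4, K→23/4; new cluster AGK
  updated: d(AGK,IW)=125/6, d(AGK,N)=19, d(AGK,Y)=16
step 4: merge (AGK,Y) at d=16; branch lengths AGK→9/4, Y→8; new cluster AGKY
  updated: d(AGKY,IW)=181/8, d(AGKY,N)=20
step 5: merge (AGKY,N) at d=20; branch lengths AGKY→2, N→10; new cluster AGKNY
  updated: d(AGKNY,IW)=117/5
step 6: merge (AGKNY,IW) at d=117/5; branch lengths AGKNY→17/10, IW→77/10; new cluster AGIKNWY
final tree: (((((A:3/2,G:3/2):17/4,K:23/4):9/4,Y:8):2,N:10):17/10,(I:4,W:4):77/10)
total length: 1053/20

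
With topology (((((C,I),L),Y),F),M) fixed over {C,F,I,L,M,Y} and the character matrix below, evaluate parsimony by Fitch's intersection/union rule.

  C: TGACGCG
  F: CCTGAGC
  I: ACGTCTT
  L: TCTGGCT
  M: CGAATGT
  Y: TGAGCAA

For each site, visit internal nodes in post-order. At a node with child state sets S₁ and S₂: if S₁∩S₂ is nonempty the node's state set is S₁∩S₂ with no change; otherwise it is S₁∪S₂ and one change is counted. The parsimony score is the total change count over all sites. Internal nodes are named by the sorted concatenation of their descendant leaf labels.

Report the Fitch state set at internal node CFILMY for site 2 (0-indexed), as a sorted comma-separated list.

CI@0: {T} ∪ {A} = {A,T} (union, +1)
CIL@0: {A,T} ∩ {T} = {T} (intersection, +0)
CILY@0: {T} ∩ {T} = {T} (intersection, +0)
CFILY@0: {T} ∪ {C} = {C,T} (union, +1)
CFILMY@0: {C,T} ∩ {C} = {C} (intersection, +0)
CI@1: {G} ∪ {C} = {C,G} (union, +1)
CIL@1: {C,G} ∩ {C} = {C} (intersection, +0)
CILY@1: {C} ∪ {G} = {C,G} (union, +1)
CFILY@1: {C,G} ∩ {C} = {C} (intersection, +0)
CFILMY@1: {C} ∪ {G} = {C,G} (union, +1)
CI@2: {A} ∪ {G} = {A,G} (union, +1)
CIL@2: {A,G} ∪ {T} = {A,G,T} (union, +1)
CILY@2: {A,G,T} ∩ {A} = {A} (intersection, +0)
CFILY@2: {A} ∪ {T} = {A,T} (union, +1)
CFILMY@2: {A,T} ∩ {A} = {A} (intersection, +0)
CI@3: {C} ∪ {T} = {C,T} (union, +1)
CIL@3: {C,T} ∪ {G} = {C,G,T} (union, +1)
CILY@3: {C,G,T} ∩ {G} = {G} (intersection, +0)
CFILY@3: {G} ∩ {G} = {G} (intersection, +0)
CFILMY@3: {G} ∪ {A} = {A,G} (union, +1)
CI@4: {G} ∪ {C} = {C,G} (union, +1)
CIL@4: {C,G} ∩ {G} = {G} (intersection, +0)
CILY@4: {G} ∪ {C} = {C,G} (union, +1)
CFILY@4: {C,G} ∪ {A} = {A,C,G} (union, +1)
CFILMY@4: {A,C,G} ∪ {T} = {A,C,G,T} (union, +1)
CI@5: {C} ∪ {T} = {C,T} (union, +1)
CIL@5: {C,T} ∩ {C} = {C} (intersection, +0)
CILY@5: {C} ∪ {A} = {A,C} (union, +1)
CFILY@5: {A,C} ∪ {G} = {A,C,G} (union, +1)
CFILMY@5: {A,C,G} ∩ {G} = {G} (intersection, +0)
CI@6: {G} ∪ {T} = {G,T} (union, +1)
CIL@6: {G,T} ∩ {T} = {T} (intersection, +0)
CILY@6: {T} ∪ {A} = {A,T} (union, +1)
CFILY@6: {A,T} ∪ {C} = {A,C,T} (union, +1)
CFILMY@6: {A,C,T} ∩ {T} = {T} (intersection, +0)
per-site changes: [2, 3, 3, 3, 4, 3, 3]; total = 21

A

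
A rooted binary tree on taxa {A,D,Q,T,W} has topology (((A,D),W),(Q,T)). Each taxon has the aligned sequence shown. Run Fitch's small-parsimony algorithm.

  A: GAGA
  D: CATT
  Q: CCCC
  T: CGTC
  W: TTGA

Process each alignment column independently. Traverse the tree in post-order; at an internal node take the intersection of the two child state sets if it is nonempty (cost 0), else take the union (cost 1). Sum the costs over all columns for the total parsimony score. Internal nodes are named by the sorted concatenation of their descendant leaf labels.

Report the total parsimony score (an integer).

site 0, node AD: A={G} ∪ D={C} → {C,G} (+1)
site 0, node ADW: AD={C,G} ∪ W={T} → {C,G,T} (+1)
site 0, node QT: Q={C} ∩ T={C} → {C} (+0)
site 0, node ADQTW: ADW={C,G,T} ∩ QT={C} → {C} (+0)
site 1, node AD: A={A} ∩ D={A} → {A} (+0)
site 1, node ADW: AD={A} ∪ W={T} → {A,T} (+1)
site 1, node QT: Q={C} ∪ T={G} → {C,G} (+1)
site 1, node ADQTW: ADW={A,T} ∪ QT={C,G} → {A,C,G,T} (+1)
site 2, node AD: A={G} ∪ D={T} → {G,T} (+1)
site 2, node ADW: AD={G,T} ∩ W={G} → {G} (+0)
site 2, node QT: Q={C} ∪ T={T} → {C,T} (+1)
site 2, node ADQTW: ADW={G} ∪ QT={C,T} → {C,G,T} (+1)
site 3, node AD: A={A} ∪ D={T} → {A,T} (+1)
site 3, node ADW: AD={A,T} ∩ W={A} → {A} (+0)
site 3, node QT: Q={C} ∩ T={C} → {C} (+0)
site 3, node ADQTW: ADW={A} ∪ QT={C} → {A,C} (+1)
per-site changes: [2, 3, 3, 2]; total = 10

10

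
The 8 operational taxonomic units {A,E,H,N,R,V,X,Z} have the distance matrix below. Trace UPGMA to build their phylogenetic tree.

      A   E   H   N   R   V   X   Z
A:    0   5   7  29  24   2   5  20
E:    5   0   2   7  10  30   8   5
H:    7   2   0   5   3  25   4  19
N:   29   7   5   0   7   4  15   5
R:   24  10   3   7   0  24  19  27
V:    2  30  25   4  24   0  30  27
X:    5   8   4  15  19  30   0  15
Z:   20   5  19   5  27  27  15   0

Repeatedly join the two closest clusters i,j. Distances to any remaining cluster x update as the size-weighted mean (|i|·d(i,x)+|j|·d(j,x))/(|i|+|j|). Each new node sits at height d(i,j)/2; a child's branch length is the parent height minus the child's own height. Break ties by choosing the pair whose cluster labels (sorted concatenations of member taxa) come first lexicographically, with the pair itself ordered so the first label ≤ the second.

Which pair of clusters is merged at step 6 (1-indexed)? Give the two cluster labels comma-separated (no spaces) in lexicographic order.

iteration 1: select A,V (d=2); attach at lengths (1, 1); label the merged cluster AV
  updated: d(AV,E)=35/2, d(AV,H)=16, d(AV,N)=33/2, d(AV,R)=24, d(AV,X)=35/2, d(AV,Z)=47/2
iteration 2: select E,H (d=2); attach at lengths (1, 1); label the merged cluster EH
  updated: d(AV,EH)=67/4, d(EH,N)=6, d(EH,R)=13/2, d(EH,X)=6, d(EH,Z)=12
iteration 3: select N,Z (d=5); attach at lengths (5/2, 5/2); label the merged cluster NZ
  updated: d(AV,NZ)=20, d(EH,NZ)=9, d(NZ,R)=17, d(NZ,X)=15
iteration 4: select EH,X (d=6); attach at lengths (2, 3); label the merged cluster EHX
  updated: d(AV,EHX)=17, d(EHX,NZ)=11, d(EHX,R)=32/3
iteration 5: select EHX,R (d=32/3); attach at lengths (7/3, 16/3); label the merged cluster EHRX
  updated: d(AV,EHRX)=75/4, d(EHRX,NZ)=25/2
iteration 6: select EHRX,NZ (d=25/2); attach at lengths (11/12, 15/4); label the merged cluster EHNRXZ
  updated: d(AV,EHNRXZ)=115/6
iteration 7: select AV,EHNRXZ (d=115/6); attach at lengths (103/12, 10/3); label the merged cluster AEHNRVXZ
final tree: ((A:1,V:1):103/12,((((E:1,H:1):2,X:3):7/3,R:16/3):11/12,(N:5/2,Z:5/2):15/4):10/3)
total length: 153/4

EHRX,NZ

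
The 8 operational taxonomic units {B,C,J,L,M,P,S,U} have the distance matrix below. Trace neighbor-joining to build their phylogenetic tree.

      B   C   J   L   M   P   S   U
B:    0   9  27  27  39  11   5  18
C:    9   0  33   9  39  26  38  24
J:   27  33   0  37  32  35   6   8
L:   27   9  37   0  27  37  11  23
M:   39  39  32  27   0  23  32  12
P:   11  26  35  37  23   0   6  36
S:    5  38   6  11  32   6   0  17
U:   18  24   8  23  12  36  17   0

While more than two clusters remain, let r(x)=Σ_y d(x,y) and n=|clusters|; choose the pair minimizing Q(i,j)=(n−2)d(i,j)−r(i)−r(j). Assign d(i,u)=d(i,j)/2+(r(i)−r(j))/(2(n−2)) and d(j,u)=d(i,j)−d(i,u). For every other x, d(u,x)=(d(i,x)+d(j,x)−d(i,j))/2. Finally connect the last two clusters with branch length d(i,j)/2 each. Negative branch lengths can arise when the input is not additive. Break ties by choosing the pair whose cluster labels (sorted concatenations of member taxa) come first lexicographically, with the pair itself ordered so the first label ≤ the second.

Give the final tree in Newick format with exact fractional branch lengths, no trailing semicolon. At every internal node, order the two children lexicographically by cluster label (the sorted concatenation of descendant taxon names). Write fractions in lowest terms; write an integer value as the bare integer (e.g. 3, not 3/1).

(((B:5/2,((C:61/12,L:47/12):533/48,(J:289/32,(M:233/20,U:7/20):159/32):289/48):73/16):5/2,P:15/2):-3/4,S:-3/4)

1. join C+L (d=9, Q=-295) ⇒ CL; edges |C|=61/12, |L|=47/12
  updated: d(B,CL)=27/2, d(CL,J)=61/2, d(CL,M)=57/2, d(CL,P)=27, d(CL,S)=20, d(CL,U)=19
2. join M+U (d=12, Q=-433/2) ⇒ MU; edges |M|=233/20, |U|=7/20
  updated: d(B,MU)=45/2, d(CL,MU)=71/4, d(J,MU)=14, d(MU,P)=47/2, d(MU,S)=37/2
3. join J+MU (d=14, Q=-611/4) ⇒ JMU; edges |J|=289/32, |MU|=159/32
  updated: d(B,JMU)=71/4, d(CL,JMU)=137/8, d(JMU,P)=89/4, d(JMU,S)=21/4
4. join CL+JMU (d=137/8, Q=-709/8) ⇒ CJLMU; edges |CL|=533/48, |JMU|=289/48
  updated: d(B,CJLMU)=113/16, d(CJLMU,P)=257/16, d(CJLMU,S)=65/16
5. join B+CJLMU (d=113/16, Q=-289/8) ⇒ BCJLMU; edges |B|=5/2, |CJLMU|=73/16
  updated: d(BCJLMU,P)=10, d(BCJLMU,S)=1
6. join BCJLMU+P (d=10, Q=-17) ⇒ BCJLMPU; edges |BCJLMU|=5/2, |P|=15/2
  updated: d(BCJLMPU,S)=-3/2
7. join BCJLMPU+S (d=-3/2) ⇒ BCJLMPSU; edges |BCJLMPU|=-3/4, |S|=-3/4
final tree: (((B:5/2,((C:61/12,L:47/12):533/48,(J:289/32,(M:233/20,U:7/20):159/32):289/48):73/16):5/2,P:15/2):-3/4,S:-3/4)
total length: 1083/16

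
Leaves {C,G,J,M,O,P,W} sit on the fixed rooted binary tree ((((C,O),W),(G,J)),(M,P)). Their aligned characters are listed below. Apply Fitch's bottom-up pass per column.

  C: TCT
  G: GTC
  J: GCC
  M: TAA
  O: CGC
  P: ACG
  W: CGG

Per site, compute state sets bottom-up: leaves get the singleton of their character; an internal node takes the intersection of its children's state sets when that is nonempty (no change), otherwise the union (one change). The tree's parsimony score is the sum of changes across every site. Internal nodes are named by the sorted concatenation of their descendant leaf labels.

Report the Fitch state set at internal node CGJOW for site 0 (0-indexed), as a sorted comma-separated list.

[col 0] CO: children C:{T}, O:{C} ∪→ {C,T}; cost 1
[col 0] COW: children CO:{C,T}, W:{C} ∩→ {C}; cost 0
[col 0] GJ: children G:{G}, J:{G} ∩→ {G}; cost 0
[col 0] CGJOW: children COW:{C}, GJ:{G} ∪→ {C,G}; cost 1
[col 0] MP: children M:{T}, P:{A} ∪→ {A,T}; cost 1
[col 0] CGJMOPW: children CGJOW:{C,G}, MP:{A,T} ∪→ {A,C,G,T}; cost 1
[col 1] CO: children C:{C}, O:{G} ∪→ {C,G}; cost 1
[col 1] COW: children CO:{C,G}, W:{G} ∩→ {G}; cost 0
[col 1] GJ: children G:{T}, J:{C} ∪→ {C,T}; cost 1
[col 1] CGJOW: children COW:{G}, GJ:{C,T} ∪→ {C,G,T}; cost 1
[col 1] MP: children M:{A}, P:{C} ∪→ {A,C}; cost 1
[col 1] CGJMOPW: children CGJOW:{C,G,T}, MP:{A,C} ∩→ {C}; cost 0
[col 2] CO: children C:{T}, O:{C} ∪→ {C,T}; cost 1
[col 2] COW: children CO:{C,T}, W:{G} ∪→ {C,G,T}; cost 1
[col 2] GJ: children G:{C}, J:{C} ∩→ {C}; cost 0
[col 2] CGJOW: children COW:{C,G,T}, GJ:{C} ∩→ {C}; cost 0
[col 2] MP: children M:{A}, P:{G} ∪→ {A,G}; cost 1
[col 2] CGJMOPW: children CGJOW:{C}, MP:{A,G} ∪→ {A,C,G}; cost 1
per-site changes: [4, 4, 4]; total = 12

C,G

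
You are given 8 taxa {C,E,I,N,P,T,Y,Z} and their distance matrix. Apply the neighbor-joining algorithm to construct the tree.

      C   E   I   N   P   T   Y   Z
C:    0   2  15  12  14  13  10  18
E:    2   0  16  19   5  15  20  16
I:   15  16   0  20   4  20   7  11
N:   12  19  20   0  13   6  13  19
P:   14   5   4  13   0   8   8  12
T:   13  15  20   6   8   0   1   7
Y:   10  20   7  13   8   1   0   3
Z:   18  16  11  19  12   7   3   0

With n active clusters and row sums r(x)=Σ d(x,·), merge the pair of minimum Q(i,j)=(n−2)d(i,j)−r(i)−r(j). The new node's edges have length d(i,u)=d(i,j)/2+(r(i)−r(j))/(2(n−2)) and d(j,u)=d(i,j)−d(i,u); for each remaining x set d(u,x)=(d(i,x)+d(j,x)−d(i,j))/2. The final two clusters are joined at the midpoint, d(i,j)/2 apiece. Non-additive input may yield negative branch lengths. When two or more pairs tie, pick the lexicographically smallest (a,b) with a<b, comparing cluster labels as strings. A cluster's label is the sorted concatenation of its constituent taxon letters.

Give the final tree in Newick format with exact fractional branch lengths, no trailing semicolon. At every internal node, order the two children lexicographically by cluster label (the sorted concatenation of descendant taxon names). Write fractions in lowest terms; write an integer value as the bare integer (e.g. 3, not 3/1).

1. join C+E (d=2, Q=-165) ⇒ CE; edges |C|=1/4, |E|=7/4
  updated: d(CE,I)=29/2, d(CE,N)=29/2, d(CE,P)=17/2, d(CE,T)=13, d(CE,Y)=14, d(CE,Z)=16
2. join N+T (d=6, Q=-221/2) ⇒ NT; edges |N|=121/20, |T|=-1/20
  updated: d(CE,NT)=43/4, d(I,NT)=17, d(NT,P)=15/2, d(NT,Y)=4, d(NT,Z)=10
3. join I+P (d=4, Q=-155/2) ⇒ IP; edges |I|=59/16, |P|=5/16
  updated: d(CE,IP)=19/2, d(IP,NT)=41/4, d(IP,Y)=11/2, d(IP,Z)=19/2
4. join CE+IP (d=19/2, Q=-113/2) ⇒ CEIP; edges |CE|=22/3, |IP|=13/6
  updated: d(CEIP,NT)=23/4, d(CEIP,Y)=5, d(CEIP,Z)=8
5. join CEIP+NT (d=23/4, Q=-27) ⇒ CEINPT; edges |CEIP|=21/8, |NT|=25/8
  updated: d(CEINPT,Y)=13/8, d(CEINPT,Z)=49/8
6. join CEINPT+Y (d=13/8, Q=-43/4) ⇒ CEINPTY; edges |CEINPT|=19/8, |Y|=-3/4
  updated: d(CEINPTY,Z)=15/4
7. join CEINPTY+Z (d=15/4) ⇒ CEINPTYZ; edges |CEINPTY|=15/8, |Z|=15/8
final tree: (((((C:1/4,E:7/4):22/3,(I:59/16,P:5/16):13/6):21/8,(N:121/20,T:-1/20):25/8):19/8,Y:-3/4):15/8,Z:15/8)
total length: 261/8

(((((C:1/4,E:7/4):22/3,(I:59/16,P:5/16):13/6):21/8,(N:121/20,T:-1/20):25/8):19/8,Y:-3/4):15/8,Z:15/8)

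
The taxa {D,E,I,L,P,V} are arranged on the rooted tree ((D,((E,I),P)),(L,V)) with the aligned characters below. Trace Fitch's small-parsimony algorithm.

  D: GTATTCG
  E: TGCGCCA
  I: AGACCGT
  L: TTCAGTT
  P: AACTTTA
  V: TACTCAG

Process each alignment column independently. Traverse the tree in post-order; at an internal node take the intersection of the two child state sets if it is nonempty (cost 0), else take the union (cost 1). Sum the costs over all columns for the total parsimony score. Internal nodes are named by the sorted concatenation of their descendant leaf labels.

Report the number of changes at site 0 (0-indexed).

3

site 0, node EI: E={T} ∪ I={A} → {A,T} (+1)
site 0, node EIP: EI={A,T} ∩ P={A} → {A} (+0)
site 0, node DEIP: D={G} ∪ EIP={A} → {A,G} (+1)
site 0, node LV: L={T} ∩ V={T} → {T} (+0)
site 0, node DEILPV: DEIP={A,G} ∪ LV={T} → {A,G,T} (+1)
site 1, node EI: E={G} ∩ I={G} → {G} (+0)
site 1, node EIP: EI={G} ∪ P={A} → {A,G} (+1)
site 1, node DEIP: D={T} ∪ EIP={A,G} → {A,G,T} (+1)
site 1, node LV: L={T} ∪ V={A} → {A,T} (+1)
site 1, node DEILPV: DEIP={A,G,T} ∩ LV={A,T} → {A,T} (+0)
site 2, node EI: E={C} ∪ I={A} → {A,C} (+1)
site 2, node EIP: EI={A,C} ∩ P={C} → {C} (+0)
site 2, node DEIP: D={A} ∪ EIP={C} → {A,C} (+1)
site 2, node LV: L={C} ∩ V={C} → {C} (+0)
site 2, node DEILPV: DEIP={A,C} ∩ LV={C} → {C} (+0)
site 3, node EI: E={G} ∪ I={C} → {C,G} (+1)
site 3, node EIP: EI={C,G} ∪ P={T} → {C,G,T} (+1)
site 3, node DEIP: D={T} ∩ EIP={C,G,T} → {T} (+0)
site 3, node LV: L={A} ∪ V={T} → {A,T} (+1)
site 3, node DEILPV: DEIP={T} ∩ LV={A,T} → {T} (+0)
site 4, node EI: E={C} ∩ I={C} → {C} (+0)
site 4, node EIP: EI={C} ∪ P={T} → {C,T} (+1)
site 4, node DEIP: D={T} ∩ EIP={C,T} → {T} (+0)
site 4, node LV: L={G} ∪ V={C} → {C,G} (+1)
site 4, node DEILPV: DEIP={T} ∪ LV={C,G} → {C,G,T} (+1)
site 5, node EI: E={C} ∪ I={G} → {C,G} (+1)
site 5, node EIP: EI={C,G} ∪ P={T} → {C,G,T} (+1)
site 5, node DEIP: D={C} ∩ EIP={C,G,T} → {C} (+0)
site 5, node LV: L={T} ∪ V={A} → {A,T} (+1)
site 5, node DEILPV: DEIP={C} ∪ LV={A,T} → {A,C,T} (+1)
site 6, node EI: E={A} ∪ I={T} → {A,T} (+1)
site 6, node EIP: EI={A,T} ∩ P={A} → {A} (+0)
site 6, node DEIP: D={G} ∪ EIP={A} → {A,G} (+1)
site 6, node LV: L={T} ∪ V={G} → {G,T} (+1)
site 6, node DEILPV: DEIP={A,G} ∩ LV={G,T} → {G} (+0)
per-site changes: [3, 3, 2, 3, 3, 4, 3]; total = 21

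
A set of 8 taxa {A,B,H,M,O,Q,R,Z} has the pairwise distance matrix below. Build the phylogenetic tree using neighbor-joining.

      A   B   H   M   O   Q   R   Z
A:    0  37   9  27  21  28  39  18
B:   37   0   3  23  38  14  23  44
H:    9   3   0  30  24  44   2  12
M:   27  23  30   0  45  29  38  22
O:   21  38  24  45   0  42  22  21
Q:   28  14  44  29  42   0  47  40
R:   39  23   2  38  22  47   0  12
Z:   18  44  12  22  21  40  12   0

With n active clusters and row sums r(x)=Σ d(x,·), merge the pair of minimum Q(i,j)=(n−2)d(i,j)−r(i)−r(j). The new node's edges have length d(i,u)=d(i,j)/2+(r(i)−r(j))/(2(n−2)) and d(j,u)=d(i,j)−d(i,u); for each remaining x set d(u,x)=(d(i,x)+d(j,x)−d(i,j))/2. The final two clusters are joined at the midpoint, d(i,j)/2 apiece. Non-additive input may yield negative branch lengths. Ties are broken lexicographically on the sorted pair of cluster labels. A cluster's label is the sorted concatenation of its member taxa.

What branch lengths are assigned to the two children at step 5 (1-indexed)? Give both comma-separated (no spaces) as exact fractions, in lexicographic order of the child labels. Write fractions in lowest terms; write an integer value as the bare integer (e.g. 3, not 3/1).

step 1: merge (B,Q) at d=14, Q=-342; branch lengths B→11/6, Q→73/6; new cluster BQ
  updated: d(A,BQ)=51/2, d(BQ,H)=33/2, d(BQ,M)=19, d(BQ,O)=33, d(BQ,R)=28, d(BQ,Z)=35
step 2: merge (BQ,M) at d=19, Q=-243; branch lengths BQ→71/10, M→119/10; new cluster BMQ
  updated: d(A,BMQ)=67/4, d(BMQ,H)=55/4, d(BMQ,O)=59/2, d(BMQ,R)=47/2, d(BMQ,Z)=19
step 3: merge (H,R) at d=2, Q=-605/4; branch lengths H→-119/32, R→183/32; new cluster HR
  updated: d(A,HR)=23, d(BMQ,HR)=141/8, d(HR,O)=22, d(HR,Z)=11
step 4: merge (A,BMQ) at d=67/4, Q=-891/8; branch lengths A→123/16, BMQ→145/16; new cluster ABMQ
  updated: d(ABMQ,HR)=191/16, d(ABMQ,O)=135/8, d(ABMQ,Z)=81/8
step 5: merge (ABMQ,O) at d=135/8, Q=-1041/16; branch lengths ABMQ→205/64, O→875/64; new cluster ABMOQ
  updated: d(ABMOQ,HR)=273/32, d(ABMOQ,Z)=57/8
step 6: merge (ABMOQ,HR) at d=273/32, Q=-853/32; branch lengths ABMOQ→149/64, HR→397/64; new cluster ABHMOQR
  updated: d(ABHMOQR,Z)=307/64
step 7: merge (ABHMOQR,Z) at d=307/64; branch lengths ABHMOQR→307/128, Z→307/128; new cluster ABHMOQRZ
final tree: ((((A:123/16,((B:11/6,Q:73/6):71/10,M:119/10):145/16):205/64,O:875/64):149/64,(H:-119/32,R:183/32):397/64):307/128,Z:307/128)
total length: 5245/64

205/64,875/64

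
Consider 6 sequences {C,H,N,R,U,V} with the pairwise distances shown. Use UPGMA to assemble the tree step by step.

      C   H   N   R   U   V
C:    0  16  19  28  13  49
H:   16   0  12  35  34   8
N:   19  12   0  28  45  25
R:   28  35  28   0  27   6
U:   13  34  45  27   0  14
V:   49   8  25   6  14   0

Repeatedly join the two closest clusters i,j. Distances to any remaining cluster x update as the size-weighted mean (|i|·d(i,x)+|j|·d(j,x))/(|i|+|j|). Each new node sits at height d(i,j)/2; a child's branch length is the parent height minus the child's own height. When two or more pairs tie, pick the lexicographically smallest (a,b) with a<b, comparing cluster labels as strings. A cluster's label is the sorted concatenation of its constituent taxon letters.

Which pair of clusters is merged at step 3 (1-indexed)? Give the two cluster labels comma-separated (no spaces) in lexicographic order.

C,U

step 1: merge (R,V) at d=6; branch lengths R→3, V→3; new cluster RV
  updated: d(C,RV)=77/2, d(H,RV)=43/2, d(N,RV)=53/2, d(RV,U)=41/2
step 2: merge (H,N) at d=12; branch lengths H→6, N→6; new cluster HN
  updated: d(C,HN)=35/2, d(HN,RV)=24, d(HN,U)=79/2
step 3: merge (C,U) at d=13; branch lengths C→13/2, U→13/2; new cluster CU
  updated: d(CU,HN)=57/2, d(CU,RV)=59/2
step 4: merge (HN,RV) at d=24; branch lengths HN→6, RV→9; new cluster HNRV
  updated: d(CU,HNRV)=29
step 5: merge (CU,HNRV) at d=29; branch lengths CU→8, HNRV→5/2; new cluster CHNRUV
final tree: ((C:13/2,U:13/2):8,((H:6,N:6):6,(R:3,V:3):9):5/2)
total length: 113/2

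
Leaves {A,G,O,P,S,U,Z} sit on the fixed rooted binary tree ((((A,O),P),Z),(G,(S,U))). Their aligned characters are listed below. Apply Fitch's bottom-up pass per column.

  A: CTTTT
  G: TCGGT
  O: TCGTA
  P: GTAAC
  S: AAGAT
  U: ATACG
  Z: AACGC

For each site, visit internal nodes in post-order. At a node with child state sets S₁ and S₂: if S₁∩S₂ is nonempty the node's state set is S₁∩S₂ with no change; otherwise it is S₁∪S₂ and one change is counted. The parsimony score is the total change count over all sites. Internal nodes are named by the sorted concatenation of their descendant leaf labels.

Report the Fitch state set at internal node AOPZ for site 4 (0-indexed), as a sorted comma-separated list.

site 0, node AO: A={C} ∪ O={T} → {C,T} (+1)
site 0, node AOP: AO={C,T} ∪ P={G} → {C,G,T} (+1)
site 0, node AOPZ: AOP={C,G,T} ∪ Z={A} → {A,C,G,T} (+1)
site 0, node SU: S={A} ∩ U={A} → {A} (+0)
site 0, node GSU: G={T} ∪ SU={A} → {A,T} (+1)
site 0, node AGOPSUZ: AOPZ={A,C,G,T} ∩ GSU={A,T} → {A,T} (+0)
site 1, node AO: A={T} ∪ O={C} → {C,T} (+1)
site 1, node AOP: AO={C,T} ∩ P={T} → {T} (+0)
site 1, node AOPZ: AOP={T} ∪ Z={A} → {A,T} (+1)
site 1, node SU: S={A} ∪ U={T} → {A,T} (+1)
site 1, node GSU: G={C} ∪ SU={A,T} → {A,C,T} (+1)
site 1, node AGOPSUZ: AOPZ={A,T} ∩ GSU={A,C,T} → {A,T} (+0)
site 2, node AO: A={T} ∪ O={G} → {G,T} (+1)
site 2, node AOP: AO={G,T} ∪ P={A} → {A,G,T} (+1)
site 2, node AOPZ: AOP={A,G,T} ∪ Z={C} → {A,C,G,T} (+1)
site 2, node SU: S={G} ∪ U={A} → {A,G} (+1)
site 2, node GSU: G={G} ∩ SU={A,G} → {G} (+0)
site 2, node AGOPSUZ: AOPZ={A,C,G,T} ∩ GSU={G} → {G} (+0)
site 3, node AO: A={T} ∩ O={T} → {T} (+0)
site 3, node AOP: AO={T} ∪ P={A} → {A,T} (+1)
site 3, node AOPZ: AOP={A,T} ∪ Z={G} → {A,G,T} (+1)
site 3, node SU: S={A} ∪ U={C} → {A,C} (+1)
site 3, node GSU: G={G} ∪ SU={A,C} → {A,C,G} (+1)
site 3, node AGOPSUZ: AOPZ={A,G,T} ∩ GSU={A,C,G} → {A,G} (+0)
site 4, node AO: A={T} ∪ O={A} → {A,T} (+1)
site 4, node AOP: AO={A,T} ∪ P={C} → {A,C,T} (+1)
site 4, node AOPZ: AOP={A,C,T} ∩ Z={C} → {C} (+0)
site 4, node SU: S={T} ∪ U={G} → {G,T} (+1)
site 4, node GSU: G={T} ∩ SU={G,T} → {T} (+0)
site 4, node AGOPSUZ: AOPZ={C} ∪ GSU={T} → {C,T} (+1)
per-site changes: [4, 4, 4, 4, 4]; total = 20

C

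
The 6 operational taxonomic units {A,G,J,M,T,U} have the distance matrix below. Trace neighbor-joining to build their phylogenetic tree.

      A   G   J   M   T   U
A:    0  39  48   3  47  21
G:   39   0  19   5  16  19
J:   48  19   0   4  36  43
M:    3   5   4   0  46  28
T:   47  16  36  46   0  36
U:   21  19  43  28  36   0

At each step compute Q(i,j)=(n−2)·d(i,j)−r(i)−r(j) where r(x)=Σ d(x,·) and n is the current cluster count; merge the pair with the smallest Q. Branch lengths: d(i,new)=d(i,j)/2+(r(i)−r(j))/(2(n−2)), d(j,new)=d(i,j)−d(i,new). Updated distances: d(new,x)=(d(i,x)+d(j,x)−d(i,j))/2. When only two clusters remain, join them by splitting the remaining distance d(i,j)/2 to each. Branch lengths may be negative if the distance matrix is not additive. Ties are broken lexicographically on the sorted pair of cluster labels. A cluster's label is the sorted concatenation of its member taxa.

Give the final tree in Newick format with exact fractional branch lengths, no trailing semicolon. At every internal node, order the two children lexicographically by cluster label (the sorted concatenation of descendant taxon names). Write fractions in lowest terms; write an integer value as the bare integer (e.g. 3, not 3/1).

(((((A:21/2,M:-15/2):61/6,U:77/6):107/16,J:249/16):63/16,G:-23/16):279/32,T:279/32)

iteration 1: select A,M (d=3, Q=-232); attach at lengths (21/2, -15/2); label the merged cluster AM
  updated: d(AM,G)=41/2, d(AM,J)=49/2, d(AM,T)=45, d(AM,U)=23
iteration 2: select AM,U (d=23, Q=-165); attach at lengths (61/6, 77/6); label the merged cluster AMU
  updated: d(AMU,G)=33/4, d(AMU,J)=89/4, d(AMU,T)=29
iteration 3: select AMU,J (d=89/4, Q=-369/4); attach at lengths (107/16, 249/16); label the merged cluster AJMU
  updated: d(AJMU,G)=5/2, d(AJMU,T)=171/8
iteration 4: select AJMU,G (d=5/2, Q=-319/8); attach at lengths (63/16, -23/16); label the merged cluster AGJMU
  updated: d(AGJMU,T)=279/16
iteration 5: select AGJMU,T (d=279/16); attach at lengths (279/32, 279/32); label the merged cluster AGJMTU
final tree: (((((A:21/2,M:-15/2):61/6,U:77/6):107/16,J:249/16):63/16,G:-23/16):279/32,T:279/32)
total length: 1091/16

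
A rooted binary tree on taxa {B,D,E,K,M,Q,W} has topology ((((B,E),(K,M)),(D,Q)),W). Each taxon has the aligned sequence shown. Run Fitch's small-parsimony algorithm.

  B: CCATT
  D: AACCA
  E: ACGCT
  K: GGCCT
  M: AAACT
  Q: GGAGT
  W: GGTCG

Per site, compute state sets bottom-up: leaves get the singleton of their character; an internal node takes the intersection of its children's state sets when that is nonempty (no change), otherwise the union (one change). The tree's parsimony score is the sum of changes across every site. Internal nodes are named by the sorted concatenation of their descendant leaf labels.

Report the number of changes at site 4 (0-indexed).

2

site 0, node BE: B={C} ∪ E={A} → {A,C} (+1)
site 0, node KM: K={G} ∪ M={A} → {A,G} (+1)
site 0, node BEKM: BE={A,C} ∩ KM={A,G} → {A} (+0)
site 0, node DQ: D={A} ∪ Q={G} → {A,G} (+1)
site 0, node BDEKMQ: BEKM={A} ∩ DQ={A,G} → {A} (+0)
site 0, node BDEKMQW: BDEKMQ={A} ∪ W={G} → {A,G} (+1)
site 1, node BE: B={C} ∩ E={C} → {C} (+0)
site 1, node KM: K={G} ∪ M={A} → {A,G} (+1)
site 1, node BEKM: BE={C} ∪ KM={A,G} → {A,C,G} (+1)
site 1, node DQ: D={A} ∪ Q={G} → {A,G} (+1)
site 1, node BDEKMQ: BEKM={A,C,G} ∩ DQ={A,G} → {A,G} (+0)
site 1, node BDEKMQW: BDEKMQ={A,G} ∩ W={G} → {G} (+0)
site 2, node BE: B={A} ∪ E={G} → {A,G} (+1)
site 2, node KM: K={C} ∪ M={A} → {A,C} (+1)
site 2, node BEKM: BE={A,G} ∩ KM={A,C} → {A} (+0)
site 2, node DQ: D={C} ∪ Q={A} → {A,C} (+1)
site 2, node BDEKMQ: BEKM={A} ∩ DQ={A,C} → {A} (+0)
site 2, node BDEKMQW: BDEKMQ={A} ∪ W={T} → {A,T} (+1)
site 3, node BE: B={T} ∪ E={C} → {C,T} (+1)
site 3, node KM: K={C} ∩ M={C} → {C} (+0)
site 3, node BEKM: BE={C,T} ∩ KM={C} → {C} (+0)
site 3, node DQ: D={C} ∪ Q={G} → {C,G} (+1)
site 3, node BDEKMQ: BEKM={C} ∩ DQ={C,G} → {C} (+0)
site 3, node BDEKMQW: BDEKMQ={C} ∩ W={C} → {C} (+0)
site 4, node BE: B={T} ∩ E={T} → {T} (+0)
site 4, node KM: K={T} ∩ M={T} → {T} (+0)
site 4, node BEKM: BE={T} ∩ KM={T} → {T} (+0)
site 4, node DQ: D={A} ∪ Q={T} → {A,T} (+1)
site 4, node BDEKMQ: BEKM={T} ∩ DQ={A,T} → {T} (+0)
site 4, node BDEKMQW: BDEKMQ={T} ∪ W={G} → {G,T} (+1)
per-site changes: [4, 3, 4, 2, 2]; total = 15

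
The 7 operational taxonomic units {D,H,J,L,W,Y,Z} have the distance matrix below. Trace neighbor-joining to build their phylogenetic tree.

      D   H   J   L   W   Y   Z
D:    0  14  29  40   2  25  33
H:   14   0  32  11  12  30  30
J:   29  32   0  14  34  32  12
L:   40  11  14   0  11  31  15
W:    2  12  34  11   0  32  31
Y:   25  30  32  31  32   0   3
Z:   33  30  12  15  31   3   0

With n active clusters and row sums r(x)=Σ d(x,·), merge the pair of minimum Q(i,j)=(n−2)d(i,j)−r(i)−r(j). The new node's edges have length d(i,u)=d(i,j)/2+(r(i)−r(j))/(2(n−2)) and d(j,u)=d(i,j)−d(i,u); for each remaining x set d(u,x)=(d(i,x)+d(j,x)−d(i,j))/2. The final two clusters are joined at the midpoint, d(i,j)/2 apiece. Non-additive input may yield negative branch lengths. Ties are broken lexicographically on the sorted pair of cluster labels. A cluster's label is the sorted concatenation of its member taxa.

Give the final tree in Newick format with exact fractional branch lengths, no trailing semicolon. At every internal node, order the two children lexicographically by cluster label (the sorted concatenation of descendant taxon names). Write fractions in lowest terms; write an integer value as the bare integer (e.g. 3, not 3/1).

(((((D:63/16,W:-31/16):63/8,H:33/8):283/32,L:93/32):147/32,J:293/32):363/64,(Y:22/5,Z:-7/5):363/64)

iteration 1: select Y,Z (d=3, Q=-262); attach at lengths (22/5, -7/5); label the merged cluster YZ
  updated: d(D,YZ)=55/2, d(H,YZ)=57/2, d(J,YZ)=41/2, d(L,YZ)=43/2, d(W,YZ)=30
iteration 2: select D,W (d=2, Q=-387/2); attach at lengths (63/16, -31/16); label the merged cluster DW
  updated: d(DW,H)=12, d(DW,J)=61/2, d(DW,L)=49/2, d(DW,YZ)=111/4
iteration 3: select DW,H (d=12, Q=-569/4); attach at lengths (63/8, 33/8); label the merged cluster DHW
  updated: d(DHW,J)=101/4, d(DHW,L)=47/4, d(DHW,YZ)=177/8
iteration 4: select DHW,L (d=47/4, Q=-663/8); attach at lengths (283/32, 93/32); label the merged cluster DHLW
  updated: d(DHLW,J)=55/4, d(DHLW,YZ)=255/16
iteration 5: select DHLW,J (d=55/4, Q=-803/16); attach at lengths (147/32, 293/32); label the merged cluster DHJLW
  updated: d(DHJLW,YZ)=363/32
iteration 6: select DHJLW,YZ (d=363/32); attach at lengths (363/64, 363/64); label the merged cluster DHJLWYZ
final tree: (((((D:63/16,W:-31/16):63/8,H:33/8):283/32,L:93/32):147/32,J:293/32):363/64,(Y:22/5,Z:-7/5):363/64)
total length: 1723/32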